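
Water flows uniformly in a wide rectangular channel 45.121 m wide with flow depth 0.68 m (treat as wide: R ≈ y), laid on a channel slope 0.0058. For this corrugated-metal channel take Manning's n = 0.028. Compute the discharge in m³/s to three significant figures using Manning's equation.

A = b·y = 45.121 × 0.68 = 30.68 m²
Wide channel: R ≈ y = 0.68 m
Q = (1/n)·A·R^(2/3)·S^(1/2) = (1/0.028) × 30.68 × 0.6800^(2/3) × 0.0058^(1/2) = 64.53 m³/s

64.5 m³/s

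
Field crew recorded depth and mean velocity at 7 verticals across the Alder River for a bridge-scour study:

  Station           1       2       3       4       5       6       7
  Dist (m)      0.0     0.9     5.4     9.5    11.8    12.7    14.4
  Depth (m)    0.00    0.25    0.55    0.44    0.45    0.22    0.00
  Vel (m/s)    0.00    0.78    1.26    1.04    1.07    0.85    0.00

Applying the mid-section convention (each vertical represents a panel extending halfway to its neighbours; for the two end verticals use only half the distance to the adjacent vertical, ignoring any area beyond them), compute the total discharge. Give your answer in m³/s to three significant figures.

w_2 = (5.4 − 0.0)/2 = 2.7 m; q_2 = 0.78 × 0.25 × 2.7 = 0.5265 m³/s
w_3 = (9.5 − 0.9)/2 = 4.3 m; q_3 = 1.26 × 0.55 × 4.3 = 2.980 m³/s
w_4 = (11.8 − 5.4)/2 = 3.2 m; q_4 = 1.04 × 0.44 × 3.2 = 1.464 m³/s
w_5 = (12.7 − 9.5)/2 = 1.6 m; q_5 = 1.07 × 0.45 × 1.6 = 0.7704 m³/s
w_6 = (14.4 − 11.8)/2 = 1.3 m; q_6 = 0.85 × 0.22 × 1.3 = 0.2431 m³/s
Stations 1, 7 contribute zero (depth or velocity is 0).
Q = Σ qᵢ = 5.984 m³/s

5.98 m³/s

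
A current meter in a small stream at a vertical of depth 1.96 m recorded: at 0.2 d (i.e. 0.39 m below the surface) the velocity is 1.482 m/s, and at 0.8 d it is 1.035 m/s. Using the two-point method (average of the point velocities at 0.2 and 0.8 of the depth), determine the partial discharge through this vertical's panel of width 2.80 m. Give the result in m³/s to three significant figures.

6.91 m³/s

v̄ = (1.482 + 1.035) / 2 = 1.259 m/s
q = v̄ × d × w = 1.259 × 1.96 × 2.80 = 6.907 m³/s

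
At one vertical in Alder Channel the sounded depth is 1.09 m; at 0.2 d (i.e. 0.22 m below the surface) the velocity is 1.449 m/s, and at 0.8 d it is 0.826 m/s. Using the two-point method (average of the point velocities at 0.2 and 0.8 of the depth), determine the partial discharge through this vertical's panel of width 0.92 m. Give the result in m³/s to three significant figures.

1.14 m³/s

v̄ = (1.449 + 0.826) / 2 = 1.138 m/s
q = v̄ × d × w = 1.138 × 1.09 × 0.92 = 1.141 m³/s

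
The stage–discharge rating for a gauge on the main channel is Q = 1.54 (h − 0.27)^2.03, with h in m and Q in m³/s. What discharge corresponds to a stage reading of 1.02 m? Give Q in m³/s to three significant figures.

Q = 1.54 × (1.02 − 0.27)^2.03 = 1.54 × 0.75^2.03 = 0.8588 m³/s

0.859 m³/s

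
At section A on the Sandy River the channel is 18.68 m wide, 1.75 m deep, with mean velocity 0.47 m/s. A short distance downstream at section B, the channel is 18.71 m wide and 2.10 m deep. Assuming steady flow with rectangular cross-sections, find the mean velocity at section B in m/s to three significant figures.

0.391 m/s

Q = A₁V₁ = (18.68×1.75) × 0.47 = 15.36 m³/s
A₂ = 18.71 × 2.10 = 39.29 m²
V₂ = Q/A₂ = 15.36/39.29 = 0.3910 m/s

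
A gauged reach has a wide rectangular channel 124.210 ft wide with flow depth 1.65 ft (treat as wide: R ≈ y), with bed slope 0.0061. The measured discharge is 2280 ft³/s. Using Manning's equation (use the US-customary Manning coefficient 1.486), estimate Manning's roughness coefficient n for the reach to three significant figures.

0.0146

A = b·y = 124.210 × 1.65 = 204.9 ft²
Wide channel: R ≈ y = 1.65 ft
n = (1.486/Q)·A·R^(2/3)·S^(1/2) = (1.486/2280) × 204.9 × 1.396 × 0.07810 = 0.01457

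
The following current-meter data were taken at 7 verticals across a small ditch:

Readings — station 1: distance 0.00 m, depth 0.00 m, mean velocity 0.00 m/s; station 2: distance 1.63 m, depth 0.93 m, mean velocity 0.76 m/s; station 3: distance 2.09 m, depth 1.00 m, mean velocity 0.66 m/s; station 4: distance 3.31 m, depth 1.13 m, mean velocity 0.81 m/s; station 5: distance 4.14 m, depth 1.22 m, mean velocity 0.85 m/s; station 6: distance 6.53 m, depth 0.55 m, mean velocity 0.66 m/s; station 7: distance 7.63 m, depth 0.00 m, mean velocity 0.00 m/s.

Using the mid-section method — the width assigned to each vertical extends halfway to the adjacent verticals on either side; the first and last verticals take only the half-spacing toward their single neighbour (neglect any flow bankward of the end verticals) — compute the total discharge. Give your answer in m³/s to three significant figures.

w_2 = (2.09 − 0.00)/2 = 1.045 m; q_2 = 0.76 × 0.93 × 1.045 = 0.7386 m³/s
w_3 = (3.31 − 1.63)/2 = 0.84 m; q_3 = 0.66 × 1.00 × 0.84 = 0.5544 m³/s
w_4 = (4.14 − 2.09)/2 = 1.025 m; q_4 = 0.81 × 1.13 × 1.025 = 0.9382 m³/s
w_5 = (6.53 − 3.31)/2 = 1.61 m; q_5 = 0.85 × 1.22 × 1.61 = 1.670 m³/s
w_6 = (7.63 − 4.14)/2 = 1.745 m; q_6 = 0.66 × 0.55 × 1.745 = 0.6334 m³/s
Stations 1, 7 contribute zero (depth or velocity is 0).
Q = Σ qᵢ = 4.534 m³/s

4.53 m³/s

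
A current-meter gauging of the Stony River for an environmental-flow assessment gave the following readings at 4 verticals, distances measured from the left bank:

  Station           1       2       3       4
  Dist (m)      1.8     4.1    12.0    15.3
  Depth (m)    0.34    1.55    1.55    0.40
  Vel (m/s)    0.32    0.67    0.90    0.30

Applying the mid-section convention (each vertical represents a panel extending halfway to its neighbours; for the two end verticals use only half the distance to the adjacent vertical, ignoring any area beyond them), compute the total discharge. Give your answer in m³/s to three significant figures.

13.4 m³/s

w_1 = (4.1 − 1.8)/2 = 1.15 m; q_1 = 0.32 × 0.34 × 1.15 = 0.1251 m³/s
w_2 = (12.0 − 1.8)/2 = 5.1 m; q_2 = 0.67 × 1.55 × 5.1 = 5.296 m³/s
w_3 = (15.3 − 4.1)/2 = 5.6 m; q_3 = 0.90 × 1.55 × 5.6 = 7.812 m³/s
w_4 = (15.3 − 12.0)/2 = 1.65 m; q_4 = 0.30 × 0.40 × 1.65 = 0.1980 m³/s
Q = Σ qᵢ = 13.43 m³/s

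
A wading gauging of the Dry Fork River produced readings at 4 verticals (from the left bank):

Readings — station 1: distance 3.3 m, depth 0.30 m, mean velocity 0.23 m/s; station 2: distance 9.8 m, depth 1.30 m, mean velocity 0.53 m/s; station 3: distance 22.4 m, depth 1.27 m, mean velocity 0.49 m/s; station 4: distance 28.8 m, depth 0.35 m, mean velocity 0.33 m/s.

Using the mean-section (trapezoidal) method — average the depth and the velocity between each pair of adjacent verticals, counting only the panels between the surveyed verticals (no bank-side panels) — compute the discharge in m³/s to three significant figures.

12.4 m³/s

Panel 1-2: Δb = 6.5 m, d̄ = (0.30+1.30)/2 = 0.8, v̄ = (0.23+0.53)/2 = 0.38 → q = 6.5×0.8×0.38 = 1.976 m³/s
Panel 2-3: Δb = 12.6 m, d̄ = (1.30+1.27)/2 = 1.285, v̄ = (0.53+0.49)/2 = 0.51 → q = 12.6×1.285×0.51 = 8.257 m³/s
Panel 3-4: Δb = 6.4 m, d̄ = (1.27+0.35)/2 = 0.81, v̄ = (0.49+0.33)/2 = 0.41 → q = 6.4×0.81×0.41 = 2.125 m³/s
Q = Σ q = 12.36 m³/s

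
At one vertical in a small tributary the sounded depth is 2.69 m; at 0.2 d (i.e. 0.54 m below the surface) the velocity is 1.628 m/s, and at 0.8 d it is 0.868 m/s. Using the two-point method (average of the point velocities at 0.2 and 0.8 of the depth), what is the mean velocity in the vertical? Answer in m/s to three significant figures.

v̄ = (1.628 + 0.868) / 2 = 1.248 m/s

1.25 m/s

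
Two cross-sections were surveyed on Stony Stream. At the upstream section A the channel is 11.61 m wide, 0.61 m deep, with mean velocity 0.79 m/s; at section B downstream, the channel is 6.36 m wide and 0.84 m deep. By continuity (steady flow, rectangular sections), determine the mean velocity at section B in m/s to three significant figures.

1.05 m/s

Q = A₁V₁ = (11.61×0.61) × 0.79 = 5.595 m³/s
A₂ = 6.36 × 0.84 = 5.342 m²
V₂ = Q/A₂ = 5.595/5.342 = 1.047 m/s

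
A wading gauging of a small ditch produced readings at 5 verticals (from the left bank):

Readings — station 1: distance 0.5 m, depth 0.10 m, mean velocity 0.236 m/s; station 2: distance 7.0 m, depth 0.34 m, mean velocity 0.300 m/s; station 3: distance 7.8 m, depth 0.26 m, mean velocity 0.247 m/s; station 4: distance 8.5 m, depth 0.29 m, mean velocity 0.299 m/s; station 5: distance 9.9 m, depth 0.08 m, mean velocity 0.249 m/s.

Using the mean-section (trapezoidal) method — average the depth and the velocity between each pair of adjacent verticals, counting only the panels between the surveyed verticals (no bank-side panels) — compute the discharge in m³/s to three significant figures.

0.572 m³/s

Panel 1-2: Δb = 6.5 m, d̄ = (0.10+0.34)/2 = 0.22, v̄ = (0.236+0.300)/2 = 0.268 → q = 6.5×0.22×0.268 = 0.3832 m³/s
Panel 2-3: Δb = 0.8 m, d̄ = (0.34+0.26)/2 = 0.3, v̄ = (0.300+0.247)/2 = 0.2735 → q = 0.8×0.3×0.2735 = 0.06564 m³/s
Panel 3-4: Δb = 0.7 m, d̄ = (0.26+0.29)/2 = 0.275, v̄ = (0.247+0.299)/2 = 0.273 → q = 0.7×0.275×0.273 = 0.05255 m³/s
Panel 4-5: Δb = 1.4 m, d̄ = (0.29+0.08)/2 = 0.185, v̄ = (0.299+0.249)/2 = 0.274 → q = 1.4×0.185×0.274 = 0.07097 m³/s
Q = Σ q = 0.5724 m³/s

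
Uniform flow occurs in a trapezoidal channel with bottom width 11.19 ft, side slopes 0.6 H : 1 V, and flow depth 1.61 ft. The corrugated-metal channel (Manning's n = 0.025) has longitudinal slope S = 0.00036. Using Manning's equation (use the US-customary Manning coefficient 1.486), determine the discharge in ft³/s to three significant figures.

A = (b + z·y)·y = (11.19 + 0.6×1.61)×1.61 = 19.57 ft²
P = b + 2y√(1+z²) = 11.19 + 2×1.61×√(1+0.6²) = 14.95 ft
R = A/P = 19.57/14.95 = 1.310 ft
Q = (1.486/n)·A·R^(2/3)·S^(1/2) = (1.486/0.025) × 19.57 × 1.310^(2/3) × 0.00036^(1/2) = 26.42 ft³/s

26.4 ft³/s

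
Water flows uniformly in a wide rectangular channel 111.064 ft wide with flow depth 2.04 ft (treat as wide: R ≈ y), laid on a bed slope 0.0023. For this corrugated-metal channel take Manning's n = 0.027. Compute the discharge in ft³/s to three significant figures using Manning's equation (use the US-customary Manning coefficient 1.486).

A = b·y = 111.064 × 2.04 = 226.6 ft²
Wide channel: R ≈ y = 2.04 ft
Q = (1.486/n)·A·R^(2/3)·S^(1/2) = (1.486/0.027) × 226.6 × 2.040^(2/3) × 0.0023^(1/2) = 961.9 ft³/s

962 ft³/s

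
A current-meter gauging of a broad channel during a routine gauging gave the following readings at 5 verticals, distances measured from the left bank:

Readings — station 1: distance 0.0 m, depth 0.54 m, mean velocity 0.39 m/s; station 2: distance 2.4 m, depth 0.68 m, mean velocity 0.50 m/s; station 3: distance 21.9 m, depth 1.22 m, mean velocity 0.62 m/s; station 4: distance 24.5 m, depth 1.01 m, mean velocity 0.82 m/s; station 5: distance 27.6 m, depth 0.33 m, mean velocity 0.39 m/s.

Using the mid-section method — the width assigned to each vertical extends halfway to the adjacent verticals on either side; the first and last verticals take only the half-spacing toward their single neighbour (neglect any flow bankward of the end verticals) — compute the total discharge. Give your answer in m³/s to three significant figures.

w_1 = (2.4 − 0.0)/2 = 1.2 m; q_1 = 0.39 × 0.54 × 1.2 = 0.2527 m³/s
w_2 = (21.9 − 0.0)/2 = 10.95 m; q_2 = 0.50 × 0.68 × 10.95 = 3.723 m³/s
w_3 = (24.5 − 2.4)/2 = 11.05 m; q_3 = 0.62 × 1.22 × 11.05 = 8.358 m³/s
w_4 = (27.6 − 21.9)/2 = 2.85 m; q_4 = 0.82 × 1.01 × 2.85 = 2.360 m³/s
w_5 = (27.6 − 24.5)/2 = 1.55 m; q_5 = 0.39 × 0.33 × 1.55 = 0.1995 m³/s
Q = Σ qᵢ = 14.89 m³/s

14.9 m³/s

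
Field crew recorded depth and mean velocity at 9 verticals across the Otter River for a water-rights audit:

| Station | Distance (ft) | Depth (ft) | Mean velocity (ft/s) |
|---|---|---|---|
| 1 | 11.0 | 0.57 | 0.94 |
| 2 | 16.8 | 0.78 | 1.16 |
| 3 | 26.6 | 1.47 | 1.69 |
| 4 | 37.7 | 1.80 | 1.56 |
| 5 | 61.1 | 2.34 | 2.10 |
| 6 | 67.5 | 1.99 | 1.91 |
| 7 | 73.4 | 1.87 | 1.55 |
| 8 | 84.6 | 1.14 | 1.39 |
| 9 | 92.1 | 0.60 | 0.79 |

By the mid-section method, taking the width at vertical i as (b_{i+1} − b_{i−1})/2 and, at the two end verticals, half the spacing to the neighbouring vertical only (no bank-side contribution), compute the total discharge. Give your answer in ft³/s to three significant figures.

221 ft³/s

w_1 = (16.8 − 11.0)/2 = 2.9 ft; q_1 = 0.94 × 0.57 × 2.9 = 1.554 ft³/s
w_2 = (26.6 − 11.0)/2 = 7.8 ft; q_2 = 1.16 × 0.78 × 7.8 = 7.057 ft³/s
w_3 = (37.7 − 16.8)/2 = 10.45 ft; q_3 = 1.69 × 1.47 × 10.45 = 25.96 ft³/s
w_4 = (61.1 − 26.6)/2 = 17.25 ft; q_4 = 1.56 × 1.80 × 17.25 = 48.44 ft³/s
w_5 = (67.5 − 37.7)/2 = 14.9 ft; q_5 = 2.10 × 2.34 × 14.9 = 73.22 ft³/s
w_6 = (73.4 − 61.1)/2 = 6.15 ft; q_6 = 1.91 × 1.99 × 6.15 = 23.38 ft³/s
w_7 = (84.6 − 67.5)/2 = 8.55 ft; q_7 = 1.55 × 1.87 × 8.55 = 24.78 ft³/s
w_8 = (92.1 − 73.4)/2 = 9.35 ft; q_8 = 1.39 × 1.14 × 9.35 = 14.82 ft³/s
w_9 = (92.1 − 84.6)/2 = 3.75 ft; q_9 = 0.79 × 0.60 × 3.75 = 1.778 ft³/s
Q = Σ qᵢ = 221.0 ft³/s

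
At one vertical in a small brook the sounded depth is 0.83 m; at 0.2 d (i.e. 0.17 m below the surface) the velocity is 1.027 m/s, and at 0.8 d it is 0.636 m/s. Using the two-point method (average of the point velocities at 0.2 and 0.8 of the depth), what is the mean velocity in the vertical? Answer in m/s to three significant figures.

0.832 m/s

v̄ = (1.027 + 0.636) / 2 = 0.8315 m/s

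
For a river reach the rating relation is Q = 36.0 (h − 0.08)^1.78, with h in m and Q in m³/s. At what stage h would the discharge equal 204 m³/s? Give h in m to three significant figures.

2.73 m

h − h₀ = (Q/C)^(1/b) = (204/36.0)^(1/1.78) = 2.650 m
h = 0.08 + 2.650 = 2.730 m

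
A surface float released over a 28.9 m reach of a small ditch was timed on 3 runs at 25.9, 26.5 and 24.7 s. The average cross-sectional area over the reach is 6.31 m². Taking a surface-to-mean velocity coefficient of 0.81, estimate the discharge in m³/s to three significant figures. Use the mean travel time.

5.75 m³/s

t̄ = (25.9 + 26.5 + 24.7) / 3 = 25.7 s
v_surface = L / t̄ = 28.9 / 25.7 = 1.125 m/s
v_mean = 0.81 × 1.125 = 0.9109 m/s
Q = A × v_mean = 6.31 × 0.9109 = 5.748 m³/s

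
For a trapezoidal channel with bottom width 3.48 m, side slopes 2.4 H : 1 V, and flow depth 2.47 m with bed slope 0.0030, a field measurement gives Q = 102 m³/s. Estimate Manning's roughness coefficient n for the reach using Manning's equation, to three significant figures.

0.0158

A = (b + z·y)·y = (3.48 + 2.4×2.47)×2.47 = 23.24 m²
P = b + 2y√(1+z²) = 3.48 + 2×2.47×√(1+2.4²) = 16.32 m
R = A/P = 23.24/16.32 = 1.424 m
n = (1/Q)·A·R^(2/3)·S^(1/2) = (1/102) × 23.24 × 1.265 × 0.05477 = 0.01579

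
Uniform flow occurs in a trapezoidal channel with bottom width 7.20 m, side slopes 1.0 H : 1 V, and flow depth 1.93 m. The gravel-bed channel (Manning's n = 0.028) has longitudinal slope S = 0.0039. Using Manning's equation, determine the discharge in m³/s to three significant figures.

49.0 m³/s

A = (b + z·y)·y = (7.20 + 1.0×1.93)×1.93 = 17.62 m²
P = b + 2y√(1+z²) = 7.20 + 2×1.93×√(1+1.0²) = 12.66 m
R = A/P = 17.62/12.66 = 1.392 m
Q = (1/n)·A·R^(2/3)·S^(1/2) = (1/0.028) × 17.62 × 1.392^(2/3) × 0.0039^(1/2) = 49.00 m³/s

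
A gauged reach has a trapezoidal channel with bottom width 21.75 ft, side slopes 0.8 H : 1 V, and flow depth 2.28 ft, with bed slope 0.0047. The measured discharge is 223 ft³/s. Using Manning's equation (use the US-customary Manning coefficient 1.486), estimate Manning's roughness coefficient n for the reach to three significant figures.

A = (b + z·y)·y = (21.75 + 0.8×2.28)×2.28 = 53.75 ft²
P = b + 2y√(1+z²) = 21.75 + 2×2.28×√(1+0.8²) = 27.59 ft
R = A/P = 53.75/27.59 = 1.948 ft
n = (1.486/Q)·A·R^(2/3)·S^(1/2) = (1.486/223) × 53.75 × 1.560 × 0.06856 = 0.03830

0.0383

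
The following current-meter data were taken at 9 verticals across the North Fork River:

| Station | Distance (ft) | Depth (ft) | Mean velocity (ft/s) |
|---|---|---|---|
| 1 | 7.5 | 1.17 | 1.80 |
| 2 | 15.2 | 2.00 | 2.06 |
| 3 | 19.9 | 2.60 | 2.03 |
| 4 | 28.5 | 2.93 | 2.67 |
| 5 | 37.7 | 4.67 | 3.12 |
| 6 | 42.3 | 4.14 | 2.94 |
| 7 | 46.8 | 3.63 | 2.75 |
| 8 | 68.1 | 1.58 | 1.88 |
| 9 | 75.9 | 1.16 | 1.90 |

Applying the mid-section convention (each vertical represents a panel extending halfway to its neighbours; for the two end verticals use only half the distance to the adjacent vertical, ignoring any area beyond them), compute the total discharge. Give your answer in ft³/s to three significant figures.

w_1 = (15.2 − 7.5)/2 = 3.85 ft; q_1 = 1.80 × 1.17 × 3.85 = 8.108 ft³/s
w_2 = (19.9 − 7.5)/2 = 6.2 ft; q_2 = 2.06 × 2.00 × 6.2 = 25.54 ft³/s
w_3 = (28.5 − 15.2)/2 = 6.65 ft; q_3 = 2.03 × 2.60 × 6.65 = 35.10 ft³/s
w_4 = (37.7 − 19.9)/2 = 8.9 ft; q_4 = 2.67 × 2.93 × 8.9 = 69.63 ft³/s
w_5 = (42.3 − 28.5)/2 = 6.9 ft; q_5 = 3.12 × 4.67 × 6.9 = 100.5 ft³/s
w_6 = (46.8 − 37.7)/2 = 4.55 ft; q_6 = 2.94 × 4.14 × 4.55 = 55.38 ft³/s
w_7 = (68.1 − 42.3)/2 = 12.9 ft; q_7 = 2.75 × 3.63 × 12.9 = 128.8 ft³/s
w_8 = (75.9 − 46.8)/2 = 14.55 ft; q_8 = 1.88 × 1.58 × 14.55 = 43.22 ft³/s
w_9 = (75.9 − 68.1)/2 = 3.9 ft; q_9 = 1.90 × 1.16 × 3.9 = 8.596 ft³/s
Q = Σ qᵢ = 474.9 ft³/s

475 ft³/s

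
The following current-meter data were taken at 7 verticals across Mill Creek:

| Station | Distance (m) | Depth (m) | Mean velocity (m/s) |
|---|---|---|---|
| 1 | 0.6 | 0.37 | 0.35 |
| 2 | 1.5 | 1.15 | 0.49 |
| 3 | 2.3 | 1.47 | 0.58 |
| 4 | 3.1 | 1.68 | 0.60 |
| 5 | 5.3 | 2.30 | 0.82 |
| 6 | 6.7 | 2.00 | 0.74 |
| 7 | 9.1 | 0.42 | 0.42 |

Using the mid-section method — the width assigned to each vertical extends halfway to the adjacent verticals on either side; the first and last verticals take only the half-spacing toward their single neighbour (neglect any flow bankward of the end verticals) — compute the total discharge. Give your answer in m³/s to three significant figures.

9.15 m³/s

w_1 = (1.5 − 0.6)/2 = 0.45 m; q_1 = 0.35 × 0.37 × 0.45 = 0.05828 m³/s
w_2 = (2.3 − 0.6)/2 = 0.85 m; q_2 = 0.49 × 1.15 × 0.85 = 0.4790 m³/s
w_3 = (3.1 − 1.5)/2 = 0.8 m; q_3 = 0.58 × 1.47 × 0.8 = 0.6821 m³/s
w_4 = (5.3 − 2.3)/2 = 1.5 m; q_4 = 0.60 × 1.68 × 1.5 = 1.512 m³/s
w_5 = (6.7 − 3.1)/2 = 1.8 m; q_5 = 0.82 × 2.30 × 1.8 = 3.395 m³/s
w_6 = (9.1 − 5.3)/2 = 1.9 m; q_6 = 0.74 × 2.00 × 1.9 = 2.812 m³/s
w_7 = (9.1 − 6.7)/2 = 1.2 m; q_7 = 0.42 × 0.42 × 1.2 = 0.2117 m³/s
Q = Σ qᵢ = 9.150 m³/s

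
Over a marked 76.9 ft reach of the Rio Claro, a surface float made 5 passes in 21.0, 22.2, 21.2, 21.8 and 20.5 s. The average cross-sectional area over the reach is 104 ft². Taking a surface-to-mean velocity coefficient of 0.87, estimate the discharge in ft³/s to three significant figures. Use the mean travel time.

t̄ = (21.0 + 22.2 + 21.2 + 21.8 + 20.5) / 5 = 21.34 s
v_surface = L / t̄ = 76.9 / 21.34 = 3.604 ft/s
v_mean = 0.87 × 3.604 = 3.135 ft/s
Q = A × v_mean = 104 × 3.135 = 326.1 ft³/s

326 ft³/s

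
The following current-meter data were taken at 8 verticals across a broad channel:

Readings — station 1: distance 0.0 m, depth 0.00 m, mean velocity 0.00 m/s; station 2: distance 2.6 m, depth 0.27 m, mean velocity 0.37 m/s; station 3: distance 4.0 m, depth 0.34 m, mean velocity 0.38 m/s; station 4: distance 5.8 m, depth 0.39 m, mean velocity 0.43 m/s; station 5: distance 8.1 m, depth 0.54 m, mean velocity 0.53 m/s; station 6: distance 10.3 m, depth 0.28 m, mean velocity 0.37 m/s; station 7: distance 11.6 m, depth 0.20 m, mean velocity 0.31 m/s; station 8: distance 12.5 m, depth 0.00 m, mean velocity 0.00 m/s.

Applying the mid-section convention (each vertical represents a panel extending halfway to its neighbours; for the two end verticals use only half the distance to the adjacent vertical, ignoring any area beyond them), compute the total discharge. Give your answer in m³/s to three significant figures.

1.64 m³/s

w_2 = (4.0 − 0.0)/2 = 2 m; q_2 = 0.37 × 0.27 × 2 = 0.1998 m³/s
w_3 = (5.8 − 2.6)/2 = 1.6 m; q_3 = 0.38 × 0.34 × 1.6 = 0.2067 m³/s
w_4 = (8.1 − 4.0)/2 = 2.05 m; q_4 = 0.43 × 0.39 × 2.05 = 0.3438 m³/s
w_5 = (10.3 − 5.8)/2 = 2.25 m; q_5 = 0.53 × 0.54 × 2.25 = 0.6440 m³/s
w_6 = (11.6 − 8.1)/2 = 1.75 m; q_6 = 0.37 × 0.28 × 1.75 = 0.1813 m³/s
w_7 = (12.5 − 10.3)/2 = 1.1 m; q_7 = 0.31 × 0.20 × 1.1 = 0.06820 m³/s
Stations 1, 8 contribute zero (depth or velocity is 0).
Q = Σ qᵢ = 1.644 m³/s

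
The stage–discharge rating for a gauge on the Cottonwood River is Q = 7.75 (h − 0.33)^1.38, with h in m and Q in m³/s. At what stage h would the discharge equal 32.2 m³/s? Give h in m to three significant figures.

h − h₀ = (Q/C)^(1/b) = (32.2/7.75)^(1/1.38) = 2.807 m
h = 0.33 + 2.807 = 3.137 m

3.14 m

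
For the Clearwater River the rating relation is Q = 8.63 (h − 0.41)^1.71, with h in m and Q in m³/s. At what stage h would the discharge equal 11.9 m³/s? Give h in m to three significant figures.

h − h₀ = (Q/C)^(1/b) = (11.9/8.63)^(1/1.71) = 1.207 m
h = 0.41 + 1.207 = 1.617 m

1.62 m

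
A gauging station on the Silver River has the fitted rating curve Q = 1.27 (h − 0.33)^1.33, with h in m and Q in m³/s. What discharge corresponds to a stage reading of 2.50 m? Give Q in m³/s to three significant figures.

Q = 1.27 × (2.50 − 0.33)^1.33 = 1.27 × 2.17^1.33 = 3.559 m³/s

3.56 m³/s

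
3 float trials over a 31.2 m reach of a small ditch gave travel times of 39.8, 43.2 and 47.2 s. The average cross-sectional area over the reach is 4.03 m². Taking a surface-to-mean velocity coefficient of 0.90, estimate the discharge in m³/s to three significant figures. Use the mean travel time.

2.61 m³/s

t̄ = (39.8 + 43.2 + 47.2) / 3 = 43.4 s
v_surface = L / t̄ = 31.2 / 43.4 = 0.7189 m/s
v_mean = 0.90 × 0.7189 = 0.6470 m/s
Q = A × v_mean = 4.03 × 0.6470 = 2.607 m³/s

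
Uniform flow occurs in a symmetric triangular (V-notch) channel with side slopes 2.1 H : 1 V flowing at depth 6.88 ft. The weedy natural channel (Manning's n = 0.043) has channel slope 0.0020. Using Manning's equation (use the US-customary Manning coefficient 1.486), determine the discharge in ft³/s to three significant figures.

327 ft³/s

A = z·y² = 2.1×6.88² = 99.40 ft²
P = 2y√(1+z²) = 2×6.88×√(1+2.1²) = 32.00 ft
R = A/P = 99.40/32.00 = 3.106 ft
Q = (1.486/n)·A·R^(2/3)·S^(1/2) = (1.486/0.043) × 99.40 × 3.106^(2/3) × 0.0020^(1/2) = 327.0 ft³/s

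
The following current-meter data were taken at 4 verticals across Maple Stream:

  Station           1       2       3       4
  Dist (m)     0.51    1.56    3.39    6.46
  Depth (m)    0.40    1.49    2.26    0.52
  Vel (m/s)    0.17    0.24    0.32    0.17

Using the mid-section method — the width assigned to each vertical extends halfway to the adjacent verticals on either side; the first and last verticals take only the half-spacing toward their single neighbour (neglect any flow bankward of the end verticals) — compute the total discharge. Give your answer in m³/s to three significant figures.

2.46 m³/s

w_1 = (1.56 − 0.51)/2 = 0.525 m; q_1 = 0.17 × 0.40 × 0.525 = 0.03570 m³/s
w_2 = (3.39 − 0.51)/2 = 1.44 m; q_2 = 0.24 × 1.49 × 1.44 = 0.5149 m³/s
w_3 = (6.46 − 1.56)/2 = 2.45 m; q_3 = 0.32 × 2.26 × 2.45 = 1.772 m³/s
w_4 = (6.46 − 3.39)/2 = 1.535 m; q_4 = 0.17 × 0.52 × 1.535 = 0.1357 m³/s
Q = Σ qᵢ = 2.458 m³/s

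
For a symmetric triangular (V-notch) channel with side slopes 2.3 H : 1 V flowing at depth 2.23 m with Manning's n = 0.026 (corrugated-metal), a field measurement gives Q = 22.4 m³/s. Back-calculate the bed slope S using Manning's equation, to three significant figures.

0.00252

A = z·y² = 2.3×2.23² = 11.44 m²
P = 2y√(1+z²) = 2×2.23×√(1+2.3²) = 11.19 m
R = A/P = 11.44/11.19 = 1.023 m
S = (Q·n / (1·A·R^(2/3)))² = (22.4×0.026 / (1×11.44×1.015))² = 0.002517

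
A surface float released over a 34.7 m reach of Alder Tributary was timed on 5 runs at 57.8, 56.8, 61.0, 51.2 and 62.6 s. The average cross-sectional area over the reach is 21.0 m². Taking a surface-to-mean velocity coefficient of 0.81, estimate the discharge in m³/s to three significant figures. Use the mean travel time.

10.2 m³/s

t̄ = (57.8 + 56.8 + 61.0 + 51.2 + 62.6) / 5 = 57.88 s
v_surface = L / t̄ = 34.7 / 57.88 = 0.5995 m/s
v_mean = 0.81 × 0.5995 = 0.4856 m/s
Q = A × v_mean = 21.0 × 0.4856 = 10.20 m³/s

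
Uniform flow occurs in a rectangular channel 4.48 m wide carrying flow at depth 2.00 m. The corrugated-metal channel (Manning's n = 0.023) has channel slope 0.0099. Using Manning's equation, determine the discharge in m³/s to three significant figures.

40.2 m³/s

A = b·y = 4.48 × 2.00 = 8.960 m²
P = b + 2y = 4.48 + 2×2.00 = 8.480 m
R = A/P = 8.960/8.480 = 1.057 m
Q = (1/n)·A·R^(2/3)·S^(1/2) = (1/0.023) × 8.960 × 1.057^(2/3) × 0.0099^(1/2) = 40.21 m³/s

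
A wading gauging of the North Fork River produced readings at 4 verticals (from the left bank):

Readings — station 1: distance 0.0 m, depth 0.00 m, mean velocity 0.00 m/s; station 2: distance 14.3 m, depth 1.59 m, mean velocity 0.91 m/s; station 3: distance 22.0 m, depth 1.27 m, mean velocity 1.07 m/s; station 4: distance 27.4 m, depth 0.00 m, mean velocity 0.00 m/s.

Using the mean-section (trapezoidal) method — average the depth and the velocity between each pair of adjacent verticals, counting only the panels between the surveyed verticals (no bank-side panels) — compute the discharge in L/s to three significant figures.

17900 L/s

Panel 1-2: Δb = 14.3 m, d̄ = (0.00+1.59)/2 = 0.795, v̄ = (0.00+0.91)/2 = 0.455 → q = 14.3×0.795×0.455 = 5.173 m³/s
Panel 2-3: Δb = 7.7 m, d̄ = (1.59+1.27)/2 = 1.43, v̄ = (0.91+1.07)/2 = 0.99 → q = 7.7×1.43×0.99 = 10.90 m³/s
Panel 3-4: Δb = 5.4 m, d̄ = (1.27+0.00)/2 = 0.635, v̄ = (1.07+0.00)/2 = 0.535 → q = 5.4×0.635×0.535 = 1.835 m³/s
Q = Σ q = 17.91 m³/s
= 17.91 × 1000 = 17910 L/s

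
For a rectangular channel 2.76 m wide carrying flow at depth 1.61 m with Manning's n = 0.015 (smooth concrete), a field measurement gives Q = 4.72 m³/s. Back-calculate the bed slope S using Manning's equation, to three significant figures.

A = b·y = 2.76 × 1.61 = 4.444 m²
P = b + 2y = 2.76 + 2×1.61 = 5.980 m
R = A/P = 4.444/5.980 = 0.7431 m
S = (Q·n / (1·A·R^(2/3)))² = (4.72×0.015 / (1×4.444×0.8204))² = 0.0003772

0.000377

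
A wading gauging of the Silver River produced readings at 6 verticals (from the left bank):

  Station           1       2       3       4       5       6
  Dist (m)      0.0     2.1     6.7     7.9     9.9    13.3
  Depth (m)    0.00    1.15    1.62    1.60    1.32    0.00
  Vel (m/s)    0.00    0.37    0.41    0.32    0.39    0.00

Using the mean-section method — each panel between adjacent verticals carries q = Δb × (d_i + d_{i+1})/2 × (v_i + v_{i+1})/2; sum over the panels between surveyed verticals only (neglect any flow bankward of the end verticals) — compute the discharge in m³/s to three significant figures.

Panel 1-2: Δb = 2.1 m, d̄ = (0.00+1.15)/2 = 0.575, v̄ = (0.00+0.37)/2 = 0.185 → q = 2.1×0.575×0.185 = 0.2234 m³/s
Panel 2-3: Δb = 4.6 m, d̄ = (1.15+1.62)/2 = 1.385, v̄ = (0.37+0.41)/2 = 0.39 → q = 4.6×1.385×0.39 = 2.485 m³/s
Panel 3-4: Δb = 1.2 m, d̄ = (1.62+1.60)/2 = 1.61, v̄ = (0.41+0.32)/2 = 0.365 → q = 1.2×1.61×0.365 = 0.7052 m³/s
Panel 4-5: Δb = 2 m, d̄ = (1.60+1.32)/2 = 1.46, v̄ = (0.32+0.39)/2 = 0.355 → q = 2×1.46×0.355 = 1.037 m³/s
Panel 5-6: Δb = 3.4 m, d̄ = (1.32+0.00)/2 = 0.66, v̄ = (0.39+0.00)/2 = 0.195 → q = 3.4×0.66×0.195 = 0.4376 m³/s
Q = Σ q = 4.887 m³/s

4.89 m³/s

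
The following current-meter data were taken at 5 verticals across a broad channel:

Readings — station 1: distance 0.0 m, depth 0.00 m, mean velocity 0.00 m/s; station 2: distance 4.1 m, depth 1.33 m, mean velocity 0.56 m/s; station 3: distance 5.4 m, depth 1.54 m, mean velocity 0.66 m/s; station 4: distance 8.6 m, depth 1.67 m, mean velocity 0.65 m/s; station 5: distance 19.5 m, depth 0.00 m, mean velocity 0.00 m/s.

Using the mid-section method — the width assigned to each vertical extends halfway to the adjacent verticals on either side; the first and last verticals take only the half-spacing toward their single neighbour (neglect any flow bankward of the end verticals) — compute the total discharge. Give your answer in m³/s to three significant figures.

12.0 m³/s

w_2 = (5.4 − 0.0)/2 = 2.7 m; q_2 = 0.56 × 1.33 × 2.7 = 2.011 m³/s
w_3 = (8.6 − 4.1)/2 = 2.25 m; q_3 = 0.66 × 1.54 × 2.25 = 2.287 m³/s
w_4 = (19.5 − 5.4)/2 = 7.05 m; q_4 = 0.65 × 1.67 × 7.05 = 7.653 m³/s
Stations 1, 5 contribute zero (depth or velocity is 0).
Q = Σ qᵢ = 11.95 m³/s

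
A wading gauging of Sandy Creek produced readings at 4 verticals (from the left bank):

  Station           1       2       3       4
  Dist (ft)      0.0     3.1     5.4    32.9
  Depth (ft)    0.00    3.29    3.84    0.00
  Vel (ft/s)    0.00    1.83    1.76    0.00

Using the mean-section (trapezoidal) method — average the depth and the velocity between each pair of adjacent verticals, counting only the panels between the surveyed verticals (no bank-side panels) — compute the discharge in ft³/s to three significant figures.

Panel 1-2: Δb = 3.1 ft, d̄ = (0.00+3.29)/2 = 1.645, v̄ = (0.00+1.83)/2 = 0.915 → q = 3.1×1.645×0.915 = 4.666 ft³/s
Panel 2-3: Δb = 2.3 ft, d̄ = (3.29+3.84)/2 = 3.565, v̄ = (1.83+1.76)/2 = 1.795 → q = 2.3×3.565×1.795 = 14.72 ft³/s
Panel 3-4: Δb = 27.5 ft, d̄ = (3.84+0.00)/2 = 1.92, v̄ = (1.76+0.00)/2 = 0.88 → q = 27.5×1.92×0.88 = 46.46 ft³/s
Q = Σ q = 65.85 ft³/s

65.8 ft³/s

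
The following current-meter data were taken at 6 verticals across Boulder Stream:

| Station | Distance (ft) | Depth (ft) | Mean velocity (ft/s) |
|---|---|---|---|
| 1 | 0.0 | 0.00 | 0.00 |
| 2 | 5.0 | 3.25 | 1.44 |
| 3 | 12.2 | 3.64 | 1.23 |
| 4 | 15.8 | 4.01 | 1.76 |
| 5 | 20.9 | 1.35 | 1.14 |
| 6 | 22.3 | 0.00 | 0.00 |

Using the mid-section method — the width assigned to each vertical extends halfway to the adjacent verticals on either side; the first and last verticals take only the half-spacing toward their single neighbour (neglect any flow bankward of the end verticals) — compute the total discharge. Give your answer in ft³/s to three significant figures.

w_2 = (12.2 − 0.0)/2 = 6.1 ft; q_2 = 1.44 × 3.25 × 6.1 = 28.55 ft³/s
w_3 = (15.8 − 5.0)/2 = 5.4 ft; q_3 = 1.23 × 3.64 × 5.4 = 24.18 ft³/s
w_4 = (20.9 − 12.2)/2 = 4.35 ft; q_4 = 1.76 × 4.01 × 4.35 = 30.70 ft³/s
w_5 = (22.3 − 15.8)/2 = 3.25 ft; q_5 = 1.14 × 1.35 × 3.25 = 5.002 ft³/s
Stations 1, 6 contribute zero (depth or velocity is 0).
Q = Σ qᵢ = 88.43 ft³/s

88.4 ft³/s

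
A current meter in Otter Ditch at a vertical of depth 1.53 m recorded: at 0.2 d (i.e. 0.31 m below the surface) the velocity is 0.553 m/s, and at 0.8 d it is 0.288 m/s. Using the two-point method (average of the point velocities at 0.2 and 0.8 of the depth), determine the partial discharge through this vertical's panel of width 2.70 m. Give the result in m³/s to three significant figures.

v̄ = (0.553 + 0.288) / 2 = 0.4205 m/s
q = v̄ × d × w = 0.4205 × 1.53 × 2.70 = 1.737 m³/s

1.74 m³/s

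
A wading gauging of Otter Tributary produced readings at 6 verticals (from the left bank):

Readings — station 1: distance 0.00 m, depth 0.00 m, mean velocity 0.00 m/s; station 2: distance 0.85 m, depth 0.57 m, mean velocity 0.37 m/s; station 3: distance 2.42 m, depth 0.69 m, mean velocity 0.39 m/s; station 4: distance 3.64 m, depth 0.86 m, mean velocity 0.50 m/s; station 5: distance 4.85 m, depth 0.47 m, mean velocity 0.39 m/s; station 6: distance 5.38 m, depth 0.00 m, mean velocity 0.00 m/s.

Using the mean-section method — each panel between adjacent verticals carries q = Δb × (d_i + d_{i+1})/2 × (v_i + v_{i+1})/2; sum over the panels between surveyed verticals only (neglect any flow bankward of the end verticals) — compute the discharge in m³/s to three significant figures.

1.22 m³/s

Panel 1-2: Δb = 0.85 m, d̄ = (0.00+0.57)/2 = 0.285, v̄ = (0.00+0.37)/2 = 0.185 → q = 0.85×0.285×0.185 = 0.04482 m³/s
Panel 2-3: Δb = 1.57 m, d̄ = (0.57+0.69)/2 = 0.63, v̄ = (0.37+0.39)/2 = 0.38 → q = 1.57×0.63×0.38 = 0.3759 m³/s
Panel 3-4: Δb = 1.22 m, d̄ = (0.69+0.86)/2 = 0.775, v̄ = (0.39+0.50)/2 = 0.445 → q = 1.22×0.775×0.445 = 0.4207 m³/s
Panel 4-5: Δb = 1.21 m, d̄ = (0.86+0.47)/2 = 0.665, v̄ = (0.50+0.39)/2 = 0.445 → q = 1.21×0.665×0.445 = 0.3581 m³/s
Panel 5-6: Δb = 0.53 m, d̄ = (0.47+0.00)/2 = 0.235, v̄ = (0.39+0.00)/2 = 0.195 → q = 0.53×0.235×0.195 = 0.02429 m³/s
Q = Σ q = 1.224 m³/s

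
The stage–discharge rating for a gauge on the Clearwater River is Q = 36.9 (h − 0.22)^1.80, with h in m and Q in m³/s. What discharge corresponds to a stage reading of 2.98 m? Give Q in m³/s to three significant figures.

229 m³/s

Q = 36.9 × (2.98 − 0.22)^1.80 = 36.9 × 2.76^1.80 = 229.4 m³/s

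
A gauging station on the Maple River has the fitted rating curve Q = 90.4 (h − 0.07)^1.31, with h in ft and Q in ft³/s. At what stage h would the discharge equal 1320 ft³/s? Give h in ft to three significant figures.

h − h₀ = (Q/C)^(1/b) = (1320/90.4)^(1/1.31) = 7.742 ft
h = 0.07 + 7.742 = 7.812 ft

7.81 ft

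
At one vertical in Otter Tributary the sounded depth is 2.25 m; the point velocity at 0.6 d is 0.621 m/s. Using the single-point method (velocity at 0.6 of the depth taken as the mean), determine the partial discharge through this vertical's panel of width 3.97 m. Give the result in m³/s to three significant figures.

v̄ = v₀.₆ = 0.621 m/s
q = v̄ × d × w = 0.6210 × 2.25 × 3.97 = 5.547 m³/s

5.55 m³/s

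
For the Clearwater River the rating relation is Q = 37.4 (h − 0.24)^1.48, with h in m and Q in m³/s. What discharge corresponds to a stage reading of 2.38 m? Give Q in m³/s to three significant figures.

Q = 37.4 × (2.38 − 0.24)^1.48 = 37.4 × 2.14^1.48 = 115.3 m³/s

115 m³/s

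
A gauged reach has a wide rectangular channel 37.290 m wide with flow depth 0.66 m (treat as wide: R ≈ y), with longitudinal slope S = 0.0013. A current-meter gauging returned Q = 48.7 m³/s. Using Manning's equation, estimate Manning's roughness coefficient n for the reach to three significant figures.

A = b·y = 37.290 × 0.66 = 24.61 m²
Wide channel: R ≈ y = 0.66 m
n = (1/Q)·A·R^(2/3)·S^(1/2) = (1/48.7) × 24.61 × 0.7580 × 0.03606 = 0.01381

0.0138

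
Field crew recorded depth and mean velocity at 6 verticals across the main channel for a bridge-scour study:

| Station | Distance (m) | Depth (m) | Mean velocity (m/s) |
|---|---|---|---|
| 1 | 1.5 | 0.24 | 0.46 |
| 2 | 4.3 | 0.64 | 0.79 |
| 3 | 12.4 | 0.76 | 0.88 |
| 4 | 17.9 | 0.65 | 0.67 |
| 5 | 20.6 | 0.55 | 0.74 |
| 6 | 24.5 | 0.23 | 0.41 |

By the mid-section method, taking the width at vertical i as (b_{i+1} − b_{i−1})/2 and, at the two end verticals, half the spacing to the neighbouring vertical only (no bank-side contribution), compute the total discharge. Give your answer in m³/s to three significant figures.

w_1 = (4.3 − 1.5)/2 = 1.4 m; q_1 = 0.46 × 0.24 × 1.4 = 0.1546 m³/s
w_2 = (12.4 − 1.5)/2 = 5.45 m; q_2 = 0.79 × 0.64 × 5.45 = 2.756 m³/s
w_3 = (17.9 − 4.3)/2 = 6.8 m; q_3 = 0.88 × 0.76 × 6.8 = 4.548 m³/s
w_4 = (20.6 − 12.4)/2 = 4.1 m; q_4 = 0.67 × 0.65 × 4.1 = 1.786 m³/s
w_5 = (24.5 − 17.9)/2 = 3.3 m; q_5 = 0.74 × 0.55 × 3.3 = 1.343 m³/s
w_6 = (24.5 − 20.6)/2 = 1.95 m; q_6 = 0.41 × 0.23 × 1.95 = 0.1839 m³/s
Q = Σ qᵢ = 10.77 m³/s

10.8 m³/s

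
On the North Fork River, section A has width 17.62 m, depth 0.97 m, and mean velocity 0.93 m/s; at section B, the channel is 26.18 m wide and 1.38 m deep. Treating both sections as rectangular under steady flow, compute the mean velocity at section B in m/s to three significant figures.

0.440 m/s

Q = A₁V₁ = (17.62×0.97) × 0.93 = 15.90 m³/s
A₂ = 26.18 × 1.38 = 36.13 m²
V₂ = Q/A₂ = 15.90/36.13 = 0.4400 m/s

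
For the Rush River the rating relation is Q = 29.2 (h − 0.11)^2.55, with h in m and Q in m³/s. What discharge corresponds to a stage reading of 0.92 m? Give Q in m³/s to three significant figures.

17.1 m³/s

Q = 29.2 × (0.92 − 0.11)^2.55 = 29.2 × 0.81^2.55 = 17.06 m³/s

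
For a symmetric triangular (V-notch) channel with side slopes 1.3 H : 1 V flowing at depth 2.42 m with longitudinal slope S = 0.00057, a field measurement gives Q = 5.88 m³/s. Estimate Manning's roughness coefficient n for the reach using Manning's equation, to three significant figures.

A = z·y² = 1.3×2.42² = 7.613 m²
P = 2y√(1+z²) = 2×2.42×√(1+1.3²) = 7.938 m
R = A/P = 7.613/7.938 = 0.9591 m
n = (1/Q)·A·R^(2/3)·S^(1/2) = (1/5.88) × 7.613 × 0.9725 × 0.02387 = 0.03006

0.0301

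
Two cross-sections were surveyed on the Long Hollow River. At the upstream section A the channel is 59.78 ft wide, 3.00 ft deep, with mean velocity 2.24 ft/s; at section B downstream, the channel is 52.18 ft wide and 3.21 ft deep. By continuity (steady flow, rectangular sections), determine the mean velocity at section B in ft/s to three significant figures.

Q = A₁V₁ = (59.78×3.00) × 2.24 = 401.7 ft³/s
A₂ = 52.18 × 3.21 = 167.5 ft²
V₂ = Q/A₂ = 401.7/167.5 = 2.398 ft/s

2.40 ft/s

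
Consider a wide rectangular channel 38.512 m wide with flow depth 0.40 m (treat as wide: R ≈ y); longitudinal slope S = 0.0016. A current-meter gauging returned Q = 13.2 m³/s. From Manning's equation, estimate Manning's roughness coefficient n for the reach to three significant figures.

0.0253

A = b·y = 38.512 × 0.40 = 15.40 m²
Wide channel: R ≈ y = 0.40 m
n = (1/Q)·A·R^(2/3)·S^(1/2) = (1/13.2) × 15.40 × 0.5429 × 0.04000 = 0.02534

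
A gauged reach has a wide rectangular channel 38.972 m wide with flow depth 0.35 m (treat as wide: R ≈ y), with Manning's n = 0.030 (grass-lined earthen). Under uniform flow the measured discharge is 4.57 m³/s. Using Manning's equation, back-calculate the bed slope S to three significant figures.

A = b·y = 38.972 × 0.35 = 13.64 m²
Wide channel: R ≈ y = 0.35 m
S = (Q·n / (1·A·R^(2/3)))² = (4.57×0.030 / (1×13.64×0.4966))² = 0.0004096

0.000410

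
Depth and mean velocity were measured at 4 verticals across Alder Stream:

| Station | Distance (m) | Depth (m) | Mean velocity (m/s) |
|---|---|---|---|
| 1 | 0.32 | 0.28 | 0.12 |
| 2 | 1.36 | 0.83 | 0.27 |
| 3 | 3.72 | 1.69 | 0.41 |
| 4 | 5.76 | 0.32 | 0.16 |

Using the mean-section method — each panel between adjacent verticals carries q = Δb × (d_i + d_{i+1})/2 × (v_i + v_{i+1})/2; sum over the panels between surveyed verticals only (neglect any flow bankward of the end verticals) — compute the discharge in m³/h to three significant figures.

6150 m³/h

Panel 1-2: Δb = 1.04 m, d̄ = (0.28+0.83)/2 = 0.555, v̄ = (0.12+0.27)/2 = 0.195 → q = 1.04×0.555×0.195 = 0.1126 m³/s
Panel 2-3: Δb = 2.36 m, d̄ = (0.83+1.69)/2 = 1.26, v̄ = (0.27+0.41)/2 = 0.34 → q = 2.36×1.26×0.34 = 1.011 m³/s
Panel 3-4: Δb = 2.04 m, d̄ = (1.69+0.32)/2 = 1.005, v̄ = (0.41+0.16)/2 = 0.285 → q = 2.04×1.005×0.285 = 0.5843 m³/s
Q = Σ q = 1.708 m³/s
= 1.708 × 3600 = 6148 m³/h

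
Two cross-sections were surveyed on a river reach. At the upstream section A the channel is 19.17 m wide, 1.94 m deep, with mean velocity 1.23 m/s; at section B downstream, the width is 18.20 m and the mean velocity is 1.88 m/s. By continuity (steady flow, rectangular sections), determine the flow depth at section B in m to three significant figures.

Q = A₁V₁ = (19.17×1.94) × 1.23 = 45.74 m³/s
d₂ = Q/(b₂ V₂) = 45.74/(18.20×1.88) = 1.337 m

1.34 m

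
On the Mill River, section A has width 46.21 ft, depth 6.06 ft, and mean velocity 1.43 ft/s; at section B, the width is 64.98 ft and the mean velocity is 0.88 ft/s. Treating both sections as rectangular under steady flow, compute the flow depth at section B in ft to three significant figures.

Q = A₁V₁ = (46.21×6.06) × 1.43 = 400.4 ft³/s
d₂ = Q/(b₂ V₂) = 400.4/(64.98×0.88) = 7.003 ft

7.00 ft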